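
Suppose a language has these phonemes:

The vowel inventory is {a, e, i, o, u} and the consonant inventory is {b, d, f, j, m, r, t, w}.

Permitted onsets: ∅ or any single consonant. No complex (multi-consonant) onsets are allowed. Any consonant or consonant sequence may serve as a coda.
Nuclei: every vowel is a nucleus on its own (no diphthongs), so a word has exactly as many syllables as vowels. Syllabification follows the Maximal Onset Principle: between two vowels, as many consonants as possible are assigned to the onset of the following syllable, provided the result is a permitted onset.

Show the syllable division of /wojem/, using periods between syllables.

Nuclei (vowels): o, e → 2 syllables.
/o…e/ gap (V1→V2): just /j/ — single C goes to the following onset.

wo.jem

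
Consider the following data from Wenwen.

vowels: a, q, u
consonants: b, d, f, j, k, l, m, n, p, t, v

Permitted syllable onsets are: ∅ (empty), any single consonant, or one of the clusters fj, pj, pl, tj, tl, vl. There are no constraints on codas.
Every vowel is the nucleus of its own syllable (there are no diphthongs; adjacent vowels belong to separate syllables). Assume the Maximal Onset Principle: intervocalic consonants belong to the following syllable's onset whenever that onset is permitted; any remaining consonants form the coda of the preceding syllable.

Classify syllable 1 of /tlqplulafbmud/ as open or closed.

The vowels are q, u, a, u — 4 nuclei, so 4 syllables.
σ1/σ2 boundary: /pl/ — entire cluster is a permitted onset → onset /pl/, coda ∅.
σ2/σ3 boundary: /l/ is a single consonant, so it becomes the next onset.
σ3/σ4 boundary: /fbm/ — longest licit onset from the right is /m/, leaving /fb/ as coda.
Putting it together: tlq.plu.lafb.mud.
Syllable 1 is /tlq/; it ends in its nucleus with no coda, so it is open.

open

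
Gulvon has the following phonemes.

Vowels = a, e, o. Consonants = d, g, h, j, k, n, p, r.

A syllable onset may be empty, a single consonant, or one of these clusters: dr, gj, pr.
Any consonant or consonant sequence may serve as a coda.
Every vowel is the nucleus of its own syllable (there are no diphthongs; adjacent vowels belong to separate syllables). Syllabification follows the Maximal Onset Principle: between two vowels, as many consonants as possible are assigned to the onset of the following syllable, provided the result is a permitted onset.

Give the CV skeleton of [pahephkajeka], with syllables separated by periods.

CV.CVCC.CV.CV.CV

The vowels are a, e, a, e, a — 5 nuclei, so 5 syllables.
V1 /a/ – V2 /e/: /h/ is a single consonant, so it becomes the next onset.
V2 /e/ – V3 /a/: /phk/ — longest licit onset from the right is /k/, leaving /ph/ as coda.
V3 /a/ – V4 /e/: /j/ is a single consonant, so it becomes the next onset.
V4 /e/ – V5 /a/: just /k/ — single C goes to the following onset.
Putting it together: pa.heph.ka.je.ka.
Mapping each syllable to C/V: /pa/ → CV, /heph/ → CVCC, /ka/ → CV, /je/ → CV, /ka/ → CV.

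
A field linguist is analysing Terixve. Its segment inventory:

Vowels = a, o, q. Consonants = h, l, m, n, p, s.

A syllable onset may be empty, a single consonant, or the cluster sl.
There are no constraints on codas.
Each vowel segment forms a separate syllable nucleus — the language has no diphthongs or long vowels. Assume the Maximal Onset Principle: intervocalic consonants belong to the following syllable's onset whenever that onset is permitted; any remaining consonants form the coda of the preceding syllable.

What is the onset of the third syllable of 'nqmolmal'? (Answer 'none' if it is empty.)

Nuclei (vowels): q, o, a → 3 syllables.
V1 /q/ – V2 /o/: /m/ is a single consonant, so it becomes the next onset.
V2 /o/ – V3 /a/: /lm/; trying suffixes from longest down, /m/ is the first permitted one, so coda /l/ | onset /m/.
Result: nq.mol.mal.
Syllable 3 is /mal/: onset /m/, nucleus /a/, coda /l/.

m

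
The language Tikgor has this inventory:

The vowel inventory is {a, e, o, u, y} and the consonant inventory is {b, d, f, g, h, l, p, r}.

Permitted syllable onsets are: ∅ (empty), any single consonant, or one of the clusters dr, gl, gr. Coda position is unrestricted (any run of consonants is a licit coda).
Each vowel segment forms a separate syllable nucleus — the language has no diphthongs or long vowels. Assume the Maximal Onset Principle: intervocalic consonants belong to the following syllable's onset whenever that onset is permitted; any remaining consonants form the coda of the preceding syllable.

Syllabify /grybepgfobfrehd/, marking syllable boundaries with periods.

gry.bepg.fobf.rehd

The vowels are y, e, o, e — 4 nuclei, so 4 syllables.
Between /y/ (V1) and /e/ (V2): just /b/ — single C goes to the following onset.
Between /e/ (V2) and /o/ (V3): /pgf/; trying suffixes from longest down, /f/ is the first permitted one, so coda /pg/ | onset /f/.
Between /o/ (V3) and /e/ (V4): /bfr/ splits as /bf/ + /r/ (/r/ is the longest suffix that is a licit onset).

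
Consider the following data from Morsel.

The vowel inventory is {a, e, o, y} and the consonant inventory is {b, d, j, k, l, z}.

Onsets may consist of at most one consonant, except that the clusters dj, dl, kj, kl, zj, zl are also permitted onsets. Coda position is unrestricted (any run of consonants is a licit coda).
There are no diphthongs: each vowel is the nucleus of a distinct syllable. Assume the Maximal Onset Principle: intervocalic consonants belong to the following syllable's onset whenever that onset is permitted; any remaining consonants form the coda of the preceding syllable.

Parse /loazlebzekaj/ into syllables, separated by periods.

lo.a.zleb.ze.kaj

Vowels present: o, a, e, e, a; each is a nucleus, giving 5 syllables.
/o…a/ gap (V1→V2): no consonants, so the boundary falls immediately after /o/.
/a…e/ gap (V2→V3): /zl/ is a licit onset in full, so it all attaches to the next syllable.
/e…e/ gap (V3→V4): /bz/; trying suffixes from longest down, /z/ is the first permitted one, so coda /b/ | onset /z/.
/e…a/ gap (V4→V5): /k/ is a single consonant, so it becomes the next onset.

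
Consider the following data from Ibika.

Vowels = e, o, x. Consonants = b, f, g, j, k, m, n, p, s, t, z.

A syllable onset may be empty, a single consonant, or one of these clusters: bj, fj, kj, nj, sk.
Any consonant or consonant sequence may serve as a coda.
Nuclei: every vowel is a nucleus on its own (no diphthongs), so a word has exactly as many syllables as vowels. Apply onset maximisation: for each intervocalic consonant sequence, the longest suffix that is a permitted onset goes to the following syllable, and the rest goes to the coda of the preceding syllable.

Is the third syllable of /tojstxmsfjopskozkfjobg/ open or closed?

Nuclei (vowels): o, x, o, o, o → 5 syllables.
V1 /o/ – V2 /x/: /jst/ splits as /js/ + /t/ (/t/ is the longest suffix that is a licit onset).
V2 /x/ – V3 /o/: /msfj/; trying suffixes from longest down, /fj/ is the first permitted one, so coda /ms/ | onset /fj/.
V3 /o/ – V4 /o/: cluster /psk/ — the longest permitted-onset suffix is /sk/; onset = /sk/, preceding coda = /p/.
V4 /o/ – V5 /o/: /zkfj/ — longest licit onset from the right is /fj/, leaving /zk/ as coda.
Syllabification: tojs.txms.fjop.skozk.fjobg.
Syllable 3 is /fjop/ with coda /p/, so it is closed.

closed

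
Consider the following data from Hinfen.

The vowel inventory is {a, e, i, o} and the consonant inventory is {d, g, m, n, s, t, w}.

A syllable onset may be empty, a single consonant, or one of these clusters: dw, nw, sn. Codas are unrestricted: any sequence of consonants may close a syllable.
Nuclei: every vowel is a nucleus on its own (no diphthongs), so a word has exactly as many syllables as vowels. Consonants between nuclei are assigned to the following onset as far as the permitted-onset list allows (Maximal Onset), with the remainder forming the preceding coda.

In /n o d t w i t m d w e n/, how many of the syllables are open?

0

The vowels are o, i, e — 3 nuclei, so 3 syllables.
σ1/σ2 boundary: /dtw/ splits as /dt/ + /w/ (/w/ is the longest suffix that is a licit onset).
σ2/σ3 boundary: /tmdw/ — longest licit onset from the right is /dw/, leaving /tm/ as coda.
Syllabification: nodt.witm.dwen.
Classifying each syllable: /nodt/ (closed), /witm/ (closed), /dwen/ (closed).
Open syllables: 0.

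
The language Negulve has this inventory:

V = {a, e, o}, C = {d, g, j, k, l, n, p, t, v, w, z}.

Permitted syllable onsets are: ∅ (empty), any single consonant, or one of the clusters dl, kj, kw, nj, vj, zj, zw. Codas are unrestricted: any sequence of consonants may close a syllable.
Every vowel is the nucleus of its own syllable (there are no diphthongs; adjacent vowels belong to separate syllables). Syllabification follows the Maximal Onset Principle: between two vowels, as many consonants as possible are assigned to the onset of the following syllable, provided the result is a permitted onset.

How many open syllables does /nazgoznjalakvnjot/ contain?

The vowels are a, o, a, a, o — 5 nuclei, so 5 syllables.
V1 /a/ – V2 /o/: /zg/ splits as /z/ + /g/ (/g/ is the longest suffix that is a licit onset).
V2 /o/ – V3 /a/: /znj/ splits as /z/ + /nj/ (/nj/ is the longest suffix that is a licit onset).
V3 /a/ – V4 /a/: /l/ is a single consonant, so it becomes the next onset.
V4 /a/ – V5 /o/: /kvnj/ — longest licit onset from the right is /nj/, leaving /kv/ as coda.
Putting it together: naz.goz.nja.lakv.njot.
Classifying each syllable: /naz/ (closed), /goz/ (closed), /nja/ (open), /lakv/ (closed), /njot/ (closed).
Open syllables: 1.

1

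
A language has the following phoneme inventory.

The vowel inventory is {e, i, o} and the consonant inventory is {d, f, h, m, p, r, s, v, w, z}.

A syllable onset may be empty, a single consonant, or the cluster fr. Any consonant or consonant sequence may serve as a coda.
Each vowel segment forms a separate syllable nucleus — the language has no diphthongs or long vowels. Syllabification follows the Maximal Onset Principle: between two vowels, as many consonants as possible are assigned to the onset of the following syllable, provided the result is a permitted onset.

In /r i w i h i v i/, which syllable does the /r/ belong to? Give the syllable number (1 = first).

Vowels present: i, i, i, i; each is a nucleus, giving 4 syllables.
V1 /i/ – V2 /i/: /w/ is a single consonant, so it becomes the next onset.
V2 /i/ – V3 /i/: just /h/ — single C goes to the following onset.
V3 /i/ – V4 /i/: /v/ → onset of the next syllable (single consonants are always licit onsets).
Putting it together: ri.wi.hi.vi.
The /r/ is in the onset of syllable 1 (/ri/).

1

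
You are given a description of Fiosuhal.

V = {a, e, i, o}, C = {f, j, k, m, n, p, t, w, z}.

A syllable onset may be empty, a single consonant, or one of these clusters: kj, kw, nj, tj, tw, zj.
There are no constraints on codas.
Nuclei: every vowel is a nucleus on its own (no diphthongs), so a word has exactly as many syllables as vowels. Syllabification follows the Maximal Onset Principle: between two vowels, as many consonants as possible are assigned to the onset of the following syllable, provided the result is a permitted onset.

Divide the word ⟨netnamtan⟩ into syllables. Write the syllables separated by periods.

net.nam.tan

Vowels present: e, a, a; each is a nucleus, giving 3 syllables.
σ1/σ2 boundary: /tn/; trying suffixes from longest down, /n/ is the first permitted one, so coda /t/ | onset /n/.
σ2/σ3 boundary: cluster /mt/ — the longest permitted-onset suffix is /t/; onset = /t/, preceding coda = /m/.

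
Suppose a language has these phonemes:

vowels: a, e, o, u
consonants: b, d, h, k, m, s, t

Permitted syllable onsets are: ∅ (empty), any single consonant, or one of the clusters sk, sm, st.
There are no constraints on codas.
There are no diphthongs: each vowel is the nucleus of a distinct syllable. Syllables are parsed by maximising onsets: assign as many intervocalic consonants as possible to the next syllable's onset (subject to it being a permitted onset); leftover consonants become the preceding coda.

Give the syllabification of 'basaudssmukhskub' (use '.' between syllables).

ba.sa.uds.smukh.skub

Nuclei (vowels): a, a, u, u, u → 5 syllables.
Between /a/ (V1) and /a/ (V2): /s/ → onset of the next syllable (single consonants are always licit onsets).
Between /a/ (V2) and /u/ (V3): nothing intervenes; syllable break is V.V.
Between /u/ (V3) and /u/ (V4): /dssm/ — longest licit onset from the right is /sm/, leaving /ds/ as coda.
Between /u/ (V4) and /u/ (V5): cluster /khsk/ — the longest permitted-onset suffix is /sk/; onset = /sk/, preceding coda = /kh/.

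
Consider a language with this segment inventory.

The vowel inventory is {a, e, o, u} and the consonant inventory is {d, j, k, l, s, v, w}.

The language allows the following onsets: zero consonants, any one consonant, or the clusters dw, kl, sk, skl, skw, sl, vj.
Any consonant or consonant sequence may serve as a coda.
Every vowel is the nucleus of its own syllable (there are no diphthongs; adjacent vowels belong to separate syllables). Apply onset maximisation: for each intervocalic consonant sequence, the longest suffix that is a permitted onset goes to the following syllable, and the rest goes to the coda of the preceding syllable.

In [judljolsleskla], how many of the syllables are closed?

Vowels present: u, o, e, a; each is a nucleus, giving 4 syllables.
V1 /u/ – V2 /o/: /dlj/; trying suffixes from longest down, /j/ is the first permitted one, so coda /dl/ | onset /j/.
V2 /o/ – V3 /e/: /lsl/ splits as /l/ + /sl/ (/sl/ is the longest suffix that is a licit onset).
V3 /e/ – V4 /a/: /skl/ is a licit onset in full, so it all attaches to the next syllable.
So the parse is judl.jol.sle.skla.
Classifying each syllable: /judl/ (closed), /jol/ (closed), /sle/ (open), /skla/ (open).
Closed syllables: 2.

2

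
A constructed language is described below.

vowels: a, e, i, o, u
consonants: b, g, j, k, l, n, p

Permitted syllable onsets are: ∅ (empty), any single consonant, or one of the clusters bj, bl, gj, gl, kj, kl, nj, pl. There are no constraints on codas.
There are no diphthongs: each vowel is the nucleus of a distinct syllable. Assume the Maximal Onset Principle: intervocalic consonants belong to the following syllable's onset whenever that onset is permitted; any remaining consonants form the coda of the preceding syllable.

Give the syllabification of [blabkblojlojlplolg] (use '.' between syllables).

blabk.bloj.lojl.plolg

Vowels present: a, o, o, o; each is a nucleus, giving 4 syllables.
σ1/σ2 boundary: /bkbl/ — longest licit onset from the right is /bl/, leaving /bk/ as coda.
σ2/σ3 boundary: /jl/; trying suffixes from longest down, /l/ is the first permitted one, so coda /j/ | onset /l/.
σ3/σ4 boundary: /jlpl/ splits as /jl/ + /pl/ (/pl/ is the longest suffix that is a licit onset).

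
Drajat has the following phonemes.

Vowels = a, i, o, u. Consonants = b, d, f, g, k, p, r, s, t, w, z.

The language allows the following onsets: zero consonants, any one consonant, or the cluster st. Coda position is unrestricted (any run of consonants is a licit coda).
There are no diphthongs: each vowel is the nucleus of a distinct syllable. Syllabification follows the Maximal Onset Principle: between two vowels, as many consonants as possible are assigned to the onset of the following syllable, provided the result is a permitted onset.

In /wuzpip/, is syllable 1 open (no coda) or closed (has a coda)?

closed

Nuclei (vowels): u, i → 2 syllables.
σ1/σ2 boundary: /zp/ splits as /z/ + /p/ (/p/ is the longest suffix that is a licit onset).
Putting it together: wuz.pip.
Syllable 1 is /wuz/ with coda /z/, so it is closed.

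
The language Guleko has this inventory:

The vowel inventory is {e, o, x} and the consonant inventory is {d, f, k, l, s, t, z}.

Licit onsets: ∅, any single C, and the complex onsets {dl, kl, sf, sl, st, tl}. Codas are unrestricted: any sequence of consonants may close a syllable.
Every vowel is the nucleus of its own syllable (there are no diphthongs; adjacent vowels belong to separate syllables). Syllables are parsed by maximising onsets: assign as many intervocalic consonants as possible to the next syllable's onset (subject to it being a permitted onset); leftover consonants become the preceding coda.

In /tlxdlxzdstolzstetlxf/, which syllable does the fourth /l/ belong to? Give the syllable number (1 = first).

5

Vowels present: x, x, o, e, x; each is a nucleus, giving 5 syllables.
/x…x/ gap (V1→V2): cluster /dl/ — /dl/ is itself a permitted onset, so the whole cluster goes right; preceding coda = ∅.
/x…o/ gap (V2→V3): /zdst/ — longest licit onset from the right is /st/, leaving /zd/ as coda.
/o…e/ gap (V3→V4): cluster /lzst/ — the longest permitted-onset suffix is /st/; onset = /st/, preceding coda = /lz/.
/e…x/ gap (V4→V5): cluster /tl/ — /tl/ is itself a permitted onset, so the whole cluster goes right; preceding coda = ∅.
Putting it together: tlx.dlxzd.stolz.ste.tlxf.
The fourth /l/ is in the onset of syllable 5 (/tlxf/).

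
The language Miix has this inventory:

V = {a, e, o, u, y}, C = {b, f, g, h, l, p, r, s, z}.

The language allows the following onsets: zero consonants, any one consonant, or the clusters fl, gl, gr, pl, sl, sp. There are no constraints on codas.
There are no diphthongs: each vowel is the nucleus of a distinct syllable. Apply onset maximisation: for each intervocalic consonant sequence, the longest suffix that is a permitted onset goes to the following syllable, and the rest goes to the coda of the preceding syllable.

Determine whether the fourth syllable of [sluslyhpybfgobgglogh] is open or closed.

Vowels present: u, y, y, o, o; each is a nucleus, giving 5 syllables.
Between /u/ (V1) and /y/ (V2): /sl/ — entire cluster is a permitted onset → onset /sl/, coda ∅.
Between /y/ (V2) and /y/ (V3): /hp/ — longest licit onset from the right is /p/, leaving /h/ as coda.
Between /y/ (V3) and /o/ (V4): cluster /bfg/ — the longest permitted-onset suffix is /g/; onset = /g/, preceding coda = /bf/.
Between /o/ (V4) and /o/ (V5): /bggl/; trying suffixes from longest down, /gl/ is the first permitted one, so coda /bg/ | onset /gl/.
Putting it together: slu.slyh.pybf.gobg.glogh.
Syllable 4 is /gobg/ with coda /bg/, so it is closed.

closed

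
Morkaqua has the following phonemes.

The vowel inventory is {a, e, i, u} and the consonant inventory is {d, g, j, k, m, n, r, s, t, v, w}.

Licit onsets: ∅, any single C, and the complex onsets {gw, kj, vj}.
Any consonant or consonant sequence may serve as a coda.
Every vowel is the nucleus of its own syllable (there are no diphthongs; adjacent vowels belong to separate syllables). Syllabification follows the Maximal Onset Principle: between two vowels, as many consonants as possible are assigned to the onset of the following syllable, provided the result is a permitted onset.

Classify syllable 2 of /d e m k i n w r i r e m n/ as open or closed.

closed

Nuclei (vowels): e, i, i, e → 4 syllables.
/e…i/ gap (V1→V2): /mk/ — longest licit onset from the right is /k/, leaving /m/ as coda.
/i…i/ gap (V2→V3): /nwr/ — longest licit onset from the right is /r/, leaving /nw/ as coda.
/i…e/ gap (V3→V4): /r/ is a single consonant, so it becomes the next onset.
So the parse is dem.kinw.ri.remn.
Syllable 2 is /kinw/ with coda /nw/, so it is closed.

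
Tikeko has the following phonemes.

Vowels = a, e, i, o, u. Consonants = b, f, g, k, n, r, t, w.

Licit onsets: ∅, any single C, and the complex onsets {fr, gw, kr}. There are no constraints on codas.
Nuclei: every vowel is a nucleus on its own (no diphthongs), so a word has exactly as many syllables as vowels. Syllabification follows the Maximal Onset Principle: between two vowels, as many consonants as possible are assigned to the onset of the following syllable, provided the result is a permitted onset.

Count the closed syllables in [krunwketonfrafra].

2

Vowels present: u, e, o, a, a; each is a nucleus, giving 5 syllables.
V1 /u/ – V2 /e/: /nwk/ splits as /nw/ + /k/ (/k/ is the longest suffix that is a licit onset).
V2 /e/ – V3 /o/: just /t/ — single C goes to the following onset.
V3 /o/ – V4 /a/: /nfr/; trying suffixes from longest down, /fr/ is the first permitted one, so coda /n/ | onset /fr/.
V4 /a/ – V5 /a/: cluster /fr/ — /fr/ is itself a permitted onset, so the whole cluster goes right; preceding coda = ∅.
Result: krunw.ke.ton.fra.fra.
Classifying each syllable: /krunw/ (closed), /ke/ (open), /ton/ (closed), /fra/ (open), /fra/ (open).
Closed syllables: 2.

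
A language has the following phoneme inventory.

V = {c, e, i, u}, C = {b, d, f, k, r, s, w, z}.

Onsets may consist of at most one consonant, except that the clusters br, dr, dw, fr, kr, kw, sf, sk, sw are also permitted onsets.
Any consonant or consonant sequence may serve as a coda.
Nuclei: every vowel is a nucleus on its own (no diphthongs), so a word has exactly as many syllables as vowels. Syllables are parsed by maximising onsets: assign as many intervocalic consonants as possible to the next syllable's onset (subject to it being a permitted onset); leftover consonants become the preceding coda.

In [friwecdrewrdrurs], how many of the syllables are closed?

Vowels present: i, e, c, e, u; each is a nucleus, giving 5 syllables.
σ1/σ2 boundary: /w/ → onset of the next syllable (single consonants are always licit onsets).
σ2/σ3 boundary: no consonants, so the boundary falls immediately after /e/.
σ3/σ4 boundary: /dr/ — entire cluster is a permitted onset → onset /dr/, coda ∅.
σ4/σ5 boundary: /wrdr/; trying suffixes from longest down, /dr/ is the first permitted one, so coda /wr/ | onset /dr/.
Result: fri.we.c.drewr.drurs.
Classifying each syllable: /fri/ (open), /we/ (open), /c/ (open), /drewr/ (closed), /drurs/ (closed).
Closed syllables: 2.

2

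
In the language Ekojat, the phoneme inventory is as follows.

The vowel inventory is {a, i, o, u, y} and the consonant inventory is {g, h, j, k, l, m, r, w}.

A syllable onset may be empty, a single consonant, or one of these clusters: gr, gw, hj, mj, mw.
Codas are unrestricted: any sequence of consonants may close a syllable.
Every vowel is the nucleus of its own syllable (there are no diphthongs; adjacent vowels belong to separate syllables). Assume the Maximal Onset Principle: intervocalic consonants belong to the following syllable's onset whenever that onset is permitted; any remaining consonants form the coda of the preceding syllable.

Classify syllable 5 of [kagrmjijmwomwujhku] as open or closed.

open

Nuclei (vowels): a, i, o, u, u → 5 syllables.
σ1/σ2 boundary: /grmj/ splits as /gr/ + /mj/ (/mj/ is the longest suffix that is a licit onset).
σ2/σ3 boundary: /jmw/ — longest licit onset from the right is /mw/, leaving /j/ as coda.
σ3/σ4 boundary: cluster /mw/ — /mw/ is itself a permitted onset, so the whole cluster goes right; preceding coda = ∅.
σ4/σ5 boundary: /jhk/ splits as /jh/ + /k/ (/k/ is the longest suffix that is a licit onset).
So the parse is kagr.mjij.mwo.mwujh.ku.
Syllable 5 is /ku/; it ends in its nucleus with no coda, so it is open.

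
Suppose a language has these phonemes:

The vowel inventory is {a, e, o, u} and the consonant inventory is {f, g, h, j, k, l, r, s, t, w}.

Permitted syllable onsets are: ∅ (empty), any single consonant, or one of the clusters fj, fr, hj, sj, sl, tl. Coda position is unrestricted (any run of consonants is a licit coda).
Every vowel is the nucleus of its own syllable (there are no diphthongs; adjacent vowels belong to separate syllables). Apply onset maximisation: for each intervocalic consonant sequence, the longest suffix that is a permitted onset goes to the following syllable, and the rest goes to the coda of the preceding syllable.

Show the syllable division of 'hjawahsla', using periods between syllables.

Nuclei (vowels): a, a, a → 3 syllables.
σ1/σ2 boundary: /w/ is a single consonant, so it becomes the next onset.
σ2/σ3 boundary: /hsl/ splits as /h/ + /sl/ (/sl/ is the longest suffix that is a licit onset).

hja.wah.sla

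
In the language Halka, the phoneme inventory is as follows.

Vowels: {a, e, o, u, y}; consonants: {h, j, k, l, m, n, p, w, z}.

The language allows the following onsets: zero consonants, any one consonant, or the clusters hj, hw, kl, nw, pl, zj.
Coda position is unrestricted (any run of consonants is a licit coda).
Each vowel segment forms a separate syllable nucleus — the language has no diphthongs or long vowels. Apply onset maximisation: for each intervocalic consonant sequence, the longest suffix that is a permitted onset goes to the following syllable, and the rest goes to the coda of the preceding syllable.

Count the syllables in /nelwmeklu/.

3

The vowels are e, e, u — 3 nuclei, so 3 syllables.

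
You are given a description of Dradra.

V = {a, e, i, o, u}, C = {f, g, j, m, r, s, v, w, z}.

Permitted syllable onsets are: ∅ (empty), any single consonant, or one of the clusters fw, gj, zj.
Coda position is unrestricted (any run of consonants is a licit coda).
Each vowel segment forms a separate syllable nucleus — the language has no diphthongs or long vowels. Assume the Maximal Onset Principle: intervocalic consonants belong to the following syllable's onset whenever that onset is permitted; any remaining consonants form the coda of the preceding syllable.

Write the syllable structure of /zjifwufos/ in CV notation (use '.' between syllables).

Vowels present: i, u, o; each is a nucleus, giving 3 syllables.
/i…u/ gap (V1→V2): cluster /fw/ — /fw/ is itself a permitted onset, so the whole cluster goes right; preceding coda = ∅.
/u…o/ gap (V2→V3): /f/ → onset of the next syllable (single consonants are always licit onsets).
Syllabification: zji.fwu.fos.
Mapping each syllable to C/V: /zji/ → CCV, /fwu/ → CCV, /fos/ → CVC.

CCV.CCV.CVC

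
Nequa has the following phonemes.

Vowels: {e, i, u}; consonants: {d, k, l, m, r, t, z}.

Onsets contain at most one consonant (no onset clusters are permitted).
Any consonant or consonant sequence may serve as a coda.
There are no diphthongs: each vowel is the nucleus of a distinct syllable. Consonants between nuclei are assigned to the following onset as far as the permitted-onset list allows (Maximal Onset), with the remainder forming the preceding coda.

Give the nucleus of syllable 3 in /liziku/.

The vowels are i, i, u — 3 nuclei, so 3 syllables.
The third nucleus (vowel 3 from the left) is /u/.

u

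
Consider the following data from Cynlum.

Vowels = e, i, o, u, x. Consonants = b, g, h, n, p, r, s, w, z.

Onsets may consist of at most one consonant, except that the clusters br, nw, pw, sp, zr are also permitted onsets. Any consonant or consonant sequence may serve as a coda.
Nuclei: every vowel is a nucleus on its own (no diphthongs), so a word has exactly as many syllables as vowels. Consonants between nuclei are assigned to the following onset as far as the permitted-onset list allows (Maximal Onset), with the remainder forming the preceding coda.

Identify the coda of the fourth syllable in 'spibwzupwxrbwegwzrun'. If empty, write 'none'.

gw

The vowels are i, u, x, e, u — 5 nuclei, so 5 syllables.
Between /i/ (V1) and /u/ (V2): /bwz/ splits as /bw/ + /z/ (/z/ is the longest suffix that is a licit onset).
Between /u/ (V2) and /x/ (V3): cluster /pw/ — /pw/ is itself a permitted onset, so the whole cluster goes right; preceding coda = ∅.
Between /x/ (V3) and /e/ (V4): /rbw/ splits as /rb/ + /w/ (/w/ is the longest suffix that is a licit onset).
Between /e/ (V4) and /u/ (V5): /gwzr/ splits as /gw/ + /zr/ (/zr/ is the longest suffix that is a licit onset).
Result: spibw.zu.pwxrb.wegw.zrun.
Syllable 4 is /wegw/: onset /w/, nucleus /e/, coda /gw/.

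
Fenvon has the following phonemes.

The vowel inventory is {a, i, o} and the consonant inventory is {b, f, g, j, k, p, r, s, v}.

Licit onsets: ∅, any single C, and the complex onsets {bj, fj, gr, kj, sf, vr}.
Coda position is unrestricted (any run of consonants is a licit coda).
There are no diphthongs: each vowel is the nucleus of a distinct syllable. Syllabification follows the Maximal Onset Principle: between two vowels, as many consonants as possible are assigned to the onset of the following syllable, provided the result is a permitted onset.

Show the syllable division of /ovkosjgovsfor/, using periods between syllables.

ov.kosj.gov.sfor

Nuclei (vowels): o, o, o, o → 4 syllables.
Between /o/ (V1) and /o/ (V2): /vk/ splits as /v/ + /k/ (/k/ is the longest suffix that is a licit onset).
Between /o/ (V2) and /o/ (V3): /sjg/; trying suffixes from longest down, /g/ is the first permitted one, so coda /sj/ | onset /g/.
Between /o/ (V3) and /o/ (V4): /vsf/ — longest licit onset from the right is /sf/, leaving /v/ as coda.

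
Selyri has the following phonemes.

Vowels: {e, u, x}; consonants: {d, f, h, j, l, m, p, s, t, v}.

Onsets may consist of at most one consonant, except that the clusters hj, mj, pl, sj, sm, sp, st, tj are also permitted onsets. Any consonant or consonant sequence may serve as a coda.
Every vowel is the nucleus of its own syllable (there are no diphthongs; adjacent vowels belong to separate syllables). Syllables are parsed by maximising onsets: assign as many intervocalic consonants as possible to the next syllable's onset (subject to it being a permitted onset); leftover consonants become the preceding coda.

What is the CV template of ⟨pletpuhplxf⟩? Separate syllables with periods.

Vowels present: e, u, x; each is a nucleus, giving 3 syllables.
Between /e/ (V1) and /u/ (V2): cluster /tp/ — the longest permitted-onset suffix is /p/; onset = /p/, preceding coda = /t/.
Between /u/ (V2) and /x/ (V3): /hpl/ — longest licit onset from the right is /pl/, leaving /h/ as coda.
So the parse is plet.puh.plxf.
Mapping each syllable to C/V: /plet/ → CCVC, /puh/ → CVC, /plxf/ → CCVC.

CCVC.CVC.CCVC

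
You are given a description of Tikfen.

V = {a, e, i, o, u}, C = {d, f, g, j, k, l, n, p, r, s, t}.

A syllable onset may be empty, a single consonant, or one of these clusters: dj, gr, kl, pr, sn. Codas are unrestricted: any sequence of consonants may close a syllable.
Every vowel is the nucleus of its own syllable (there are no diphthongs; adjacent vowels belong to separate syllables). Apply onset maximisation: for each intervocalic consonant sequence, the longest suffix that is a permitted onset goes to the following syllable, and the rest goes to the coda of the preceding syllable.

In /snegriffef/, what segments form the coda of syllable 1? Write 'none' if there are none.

none

The vowels are e, i, e — 3 nuclei, so 3 syllables.
σ1/σ2 boundary: /gr/ — entire cluster is a permitted onset → onset /gr/, coda ∅.
σ2/σ3 boundary: /ff/; trying suffixes from longest down, /f/ is the first permitted one, so coda /f/ | onset /f/.
Result: sne.grif.fef.
Syllable 1 is /sne/: onset /sn/, nucleus /e/, coda ∅.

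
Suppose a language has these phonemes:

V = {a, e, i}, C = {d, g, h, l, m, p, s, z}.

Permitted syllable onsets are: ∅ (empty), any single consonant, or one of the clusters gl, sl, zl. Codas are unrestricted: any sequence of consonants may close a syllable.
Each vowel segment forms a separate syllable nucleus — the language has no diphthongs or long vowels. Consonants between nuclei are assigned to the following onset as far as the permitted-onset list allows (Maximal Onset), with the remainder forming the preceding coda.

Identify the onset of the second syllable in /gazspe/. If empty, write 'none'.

p

Vowels present: a, e; each is a nucleus, giving 2 syllables.
σ1/σ2 boundary: cluster /zsp/ — the longest permitted-onset suffix is /p/; onset = /p/, preceding coda = /zs/.
So the parse is gazs.pe.
Syllable 2 is /pe/: onset /p/, nucleus /e/, coda ∅.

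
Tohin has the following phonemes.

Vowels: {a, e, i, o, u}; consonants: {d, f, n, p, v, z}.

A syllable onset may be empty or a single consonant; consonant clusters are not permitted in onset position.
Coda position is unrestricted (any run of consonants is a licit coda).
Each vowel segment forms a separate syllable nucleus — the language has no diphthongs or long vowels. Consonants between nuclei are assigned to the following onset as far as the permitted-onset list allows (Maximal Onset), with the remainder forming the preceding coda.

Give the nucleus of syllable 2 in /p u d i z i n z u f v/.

Nuclei (vowels): u, i, i, u → 4 syllables.
The second nucleus (vowel 2 from the left) is /i/.

i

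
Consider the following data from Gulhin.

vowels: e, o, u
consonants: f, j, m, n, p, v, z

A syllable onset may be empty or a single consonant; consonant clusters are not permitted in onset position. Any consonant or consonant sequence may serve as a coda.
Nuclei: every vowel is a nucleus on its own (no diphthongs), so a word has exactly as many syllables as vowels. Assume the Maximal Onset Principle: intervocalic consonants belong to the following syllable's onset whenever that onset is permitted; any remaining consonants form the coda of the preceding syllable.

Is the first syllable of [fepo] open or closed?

Nuclei (vowels): e, o → 2 syllables.
Between /e/ (V1) and /o/ (V2): just /p/ — single C goes to the following onset.
Syllabification: fe.po.
Syllable 1 is /fe/; it ends in its nucleus with no coda, so it is open.

open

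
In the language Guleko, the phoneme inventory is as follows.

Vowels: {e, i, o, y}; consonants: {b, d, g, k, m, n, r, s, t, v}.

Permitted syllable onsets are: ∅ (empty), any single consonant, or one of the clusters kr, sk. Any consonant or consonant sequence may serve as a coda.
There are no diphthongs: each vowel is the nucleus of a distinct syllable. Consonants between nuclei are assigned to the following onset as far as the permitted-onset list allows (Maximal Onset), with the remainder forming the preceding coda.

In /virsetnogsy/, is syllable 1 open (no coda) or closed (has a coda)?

Vowels present: i, e, o, y; each is a nucleus, giving 4 syllables.
V1 /i/ – V2 /e/: /rs/ splits as /r/ + /s/ (/s/ is the longest suffix that is a licit onset).
V2 /e/ – V3 /o/: /tn/ splits as /t/ + /n/ (/n/ is the longest suffix that is a licit onset).
V3 /o/ – V4 /y/: /gs/ — longest licit onset from the right is /s/, leaving /g/ as coda.
Result: vir.set.nog.sy.
Syllable 1 is /vir/ with coda /r/, so it is closed.

closed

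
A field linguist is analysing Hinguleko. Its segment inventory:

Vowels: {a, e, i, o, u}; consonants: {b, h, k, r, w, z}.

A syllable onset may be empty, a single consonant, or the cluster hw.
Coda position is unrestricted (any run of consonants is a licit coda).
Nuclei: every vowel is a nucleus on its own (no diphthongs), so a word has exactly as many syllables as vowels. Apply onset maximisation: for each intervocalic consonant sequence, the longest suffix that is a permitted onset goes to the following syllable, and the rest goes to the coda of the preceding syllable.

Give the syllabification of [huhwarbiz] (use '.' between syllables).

hu.hwar.biz

The vowels are u, a, i — 3 nuclei, so 3 syllables.
/u…a/ gap (V1→V2): /hw/ — entire cluster is a permitted onset → onset /hw/, coda ∅.
/a…i/ gap (V2→V3): /rb/ — longest licit onset from the right is /b/, leaving /r/ as coda.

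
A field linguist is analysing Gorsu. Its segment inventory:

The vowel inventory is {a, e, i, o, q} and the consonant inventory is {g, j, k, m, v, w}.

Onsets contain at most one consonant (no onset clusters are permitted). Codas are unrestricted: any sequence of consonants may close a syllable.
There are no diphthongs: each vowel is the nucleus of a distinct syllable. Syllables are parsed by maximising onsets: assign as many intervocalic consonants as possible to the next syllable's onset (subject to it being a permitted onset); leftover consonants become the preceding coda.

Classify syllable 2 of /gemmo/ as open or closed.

Vowels present: e, o; each is a nucleus, giving 2 syllables.
Between /e/ (V1) and /o/ (V2): /mm/ splits as /m/ + /m/ (/m/ is the longest suffix that is a licit onset).
So the parse is gem.mo.
Syllable 2 is /mo/; it ends in its nucleus with no coda, so it is open.

open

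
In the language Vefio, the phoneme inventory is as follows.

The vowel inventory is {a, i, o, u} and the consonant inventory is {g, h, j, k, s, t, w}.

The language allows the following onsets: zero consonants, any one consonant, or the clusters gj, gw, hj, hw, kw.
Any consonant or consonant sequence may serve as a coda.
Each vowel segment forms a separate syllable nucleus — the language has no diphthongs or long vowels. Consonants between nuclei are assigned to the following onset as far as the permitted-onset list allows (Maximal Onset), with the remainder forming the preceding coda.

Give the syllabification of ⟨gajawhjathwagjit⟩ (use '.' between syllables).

ga.jaw.hjat.hwa.gjit

Vowels present: a, a, a, a, i; each is a nucleus, giving 5 syllables.
V1 /a/ – V2 /a/: /j/ is a single consonant, so it becomes the next onset.
V2 /a/ – V3 /a/: /whj/ — longest licit onset from the right is /hj/, leaving /w/ as coda.
V3 /a/ – V4 /a/: /thw/ splits as /t/ + /hw/ (/hw/ is the longest suffix that is a licit onset).
V4 /a/ – V5 /i/: /gj/ — entire cluster is a permitted onset → onset /gj/, coda ∅.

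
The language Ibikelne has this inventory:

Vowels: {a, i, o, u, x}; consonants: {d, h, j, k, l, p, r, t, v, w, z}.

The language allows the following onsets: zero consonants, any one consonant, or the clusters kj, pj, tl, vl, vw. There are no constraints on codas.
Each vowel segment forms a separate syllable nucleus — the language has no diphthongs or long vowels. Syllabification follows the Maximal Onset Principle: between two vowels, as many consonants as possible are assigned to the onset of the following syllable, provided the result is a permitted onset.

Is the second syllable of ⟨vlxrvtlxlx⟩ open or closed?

Nuclei (vowels): x, x, x → 3 syllables.
V1 /x/ – V2 /x/: /rvtl/; trying suffixes from longest down, /tl/ is the first permitted one, so coda /rv/ | onset /tl/.
V2 /x/ – V3 /x/: /l/ → onset of the next syllable (single consonants are always licit onsets).
Result: vlxrv.tlx.lx.
Syllable 2 is /tlx/; it ends in its nucleus with no coda, so it is open.

open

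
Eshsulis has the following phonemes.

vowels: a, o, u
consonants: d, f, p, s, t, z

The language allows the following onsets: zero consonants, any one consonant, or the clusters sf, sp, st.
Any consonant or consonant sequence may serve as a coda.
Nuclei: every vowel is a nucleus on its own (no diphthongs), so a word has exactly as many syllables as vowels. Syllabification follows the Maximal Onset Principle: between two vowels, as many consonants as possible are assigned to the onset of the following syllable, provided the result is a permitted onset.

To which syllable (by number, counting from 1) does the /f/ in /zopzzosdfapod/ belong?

Nuclei (vowels): o, o, a, o → 4 syllables.
σ1/σ2 boundary: cluster /pzz/ — the longest permitted-onset suffix is /z/; onset = /z/, preceding coda = /pz/.
σ2/σ3 boundary: /sdf/ — longest licit onset from the right is /f/, leaving /sd/ as coda.
σ3/σ4 boundary: just /p/ — single C goes to the following onset.
Putting it together: zopz.zosd.fa.pod.
The /f/ is in the onset of syllable 3 (/fa/).

3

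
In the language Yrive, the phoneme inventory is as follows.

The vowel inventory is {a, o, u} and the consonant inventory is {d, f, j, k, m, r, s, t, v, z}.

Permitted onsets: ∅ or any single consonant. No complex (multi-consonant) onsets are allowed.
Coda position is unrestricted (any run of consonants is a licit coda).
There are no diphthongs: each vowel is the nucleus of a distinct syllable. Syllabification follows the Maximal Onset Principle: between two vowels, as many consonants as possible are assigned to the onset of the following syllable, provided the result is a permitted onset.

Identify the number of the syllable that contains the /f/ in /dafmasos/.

1

The vowels are a, a, o — 3 nuclei, so 3 syllables.
/a…a/ gap (V1→V2): cluster /fm/ — the longest permitted-onset suffix is /m/; onset = /m/, preceding coda = /f/.
/a…o/ gap (V2→V3): /s/ is a single consonant, so it becomes the next onset.
Putting it together: daf.ma.sos.
The /f/ is in the coda of syllable 1 (/daf/).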